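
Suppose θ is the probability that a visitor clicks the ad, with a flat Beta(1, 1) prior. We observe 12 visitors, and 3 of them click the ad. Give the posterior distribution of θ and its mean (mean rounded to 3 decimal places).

Posterior: Beta(4, 10); mean ≈ 0.286

The binomial likelihood is conjugate to the Beta prior: with 3 successes and 9 failures, the posterior is Beta(1+3, 1+9) = Beta(4, 10).
E[θ | data] = 4/(4+10) = 0.286.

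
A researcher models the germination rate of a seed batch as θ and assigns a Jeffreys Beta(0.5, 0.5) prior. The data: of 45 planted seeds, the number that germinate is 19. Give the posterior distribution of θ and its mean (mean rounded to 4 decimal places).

Observing 19 successes and 26 failures updates Beta(0.5, 0.5) by adding the success and failure counts to the two shape parameters: α = 0.5+19 = 19.5, β = 0.5+26 = 26.5.
Posterior mean = α/(α+β) = 19.5/46 = 0.4239.

Posterior: Beta(19.5, 26.5); mean ≈ 0.4239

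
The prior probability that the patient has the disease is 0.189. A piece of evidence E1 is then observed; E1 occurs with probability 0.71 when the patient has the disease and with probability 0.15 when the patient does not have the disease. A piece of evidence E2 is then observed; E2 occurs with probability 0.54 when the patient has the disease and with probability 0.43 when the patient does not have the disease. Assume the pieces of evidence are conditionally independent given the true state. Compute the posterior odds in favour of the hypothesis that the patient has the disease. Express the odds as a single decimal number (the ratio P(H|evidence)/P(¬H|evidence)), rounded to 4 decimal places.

Posterior odds ≈ 1.3853

Prior odds = 0.189/(1−0.189) = 0.23305.
Likelihood ratio for E1 = 0.71/0.15 = 4.7333.
Likelihood ratio for E2 = 0.54/0.43 = 1.2558.
Posterior odds = prior odds × LR₁ × LR₂ = 1.3853.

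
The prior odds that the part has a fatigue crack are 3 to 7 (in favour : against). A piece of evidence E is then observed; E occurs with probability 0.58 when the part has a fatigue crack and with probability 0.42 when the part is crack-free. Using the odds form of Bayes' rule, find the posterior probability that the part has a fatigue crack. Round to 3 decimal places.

Posterior probability ≈ 0.372

Prior odds = 3/7 = 0.42857.
Likelihood ratio for E = 0.58/0.42 = 1.3810.
Posterior odds = prior odds × LR = 0.59184.
Posterior probability = odds/(1+odds) = 0.59184/1.5918 = 0.372.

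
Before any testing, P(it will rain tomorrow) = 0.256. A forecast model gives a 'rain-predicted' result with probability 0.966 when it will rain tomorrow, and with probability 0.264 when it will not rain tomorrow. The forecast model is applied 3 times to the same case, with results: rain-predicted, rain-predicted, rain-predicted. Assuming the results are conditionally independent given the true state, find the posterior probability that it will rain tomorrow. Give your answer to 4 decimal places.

Posterior P(H) ≈ 0.9440

Let H be the event that it will rain tomorrow; start with P(H) = 0.256. P('rain-predicted'|H) = 0.966, P('rain-predicted'|¬H) = 0.264.
Update on result 1 ('rain-predicted'): P(H) ← 0.966·0.2560 / (0.966·0.2560 + 0.264·0.7440) = 0.24730/0.44371 = 0.5573.
Update on result 2 ('rain-predicted'): P(H) ← 0.966·0.5573 / (0.966·0.5573 + 0.264·0.4427) = 0.53839/0.65525 = 0.8216.
Update on result 3 ('rain-predicted'): P(H) ← 0.966·0.8216 / (0.966·0.8216 + 0.264·0.1784) = 0.79371/0.84080 = 0.9440.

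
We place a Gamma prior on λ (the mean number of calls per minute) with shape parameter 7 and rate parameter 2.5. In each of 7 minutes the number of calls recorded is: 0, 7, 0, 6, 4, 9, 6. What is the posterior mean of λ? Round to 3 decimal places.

Posterior mean ≈ 4.105

The Poisson likelihood adds the total count to the shape and the number of exposure periods to the rate. Here ∑xᵢ = 32 and n = 7, so shape 7→39 and rate 2.5→9.5.
Posterior mean = shape/rate = 39/9.5 = 4.105.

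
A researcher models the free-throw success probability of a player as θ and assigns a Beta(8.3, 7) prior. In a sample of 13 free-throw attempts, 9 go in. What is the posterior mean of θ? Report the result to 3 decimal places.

Posterior mean ≈ 0.611

Observing 9 successes and 4 failures updates Beta(8.3, 7) by adding the success and failure counts to the two shape parameters: α = 8.3+9 = 17.3, β = 7+4 = 11.
E[θ | data] = 17.3/(17.3+11) = 0.611.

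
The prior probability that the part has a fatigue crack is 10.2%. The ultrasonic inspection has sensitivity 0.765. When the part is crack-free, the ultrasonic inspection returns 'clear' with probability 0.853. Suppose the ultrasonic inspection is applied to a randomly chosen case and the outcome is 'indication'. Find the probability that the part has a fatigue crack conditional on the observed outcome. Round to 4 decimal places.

P(H | E) ≈ 0.3715

Let H be the event that the part has a fatigue crack. P(H) = 0.102, so P(¬H) = 0.898. With E the 'indication' result, P(E|H) = 0.765 and P(E|¬H) = 0.147.
P(E) = 0.765·0.102 + 0.147·0.898 = 0.078030 + 0.13201 = 0.21004.
By Bayes' theorem, P(H|E) = 0.078030 / 0.21004 = 0.3715.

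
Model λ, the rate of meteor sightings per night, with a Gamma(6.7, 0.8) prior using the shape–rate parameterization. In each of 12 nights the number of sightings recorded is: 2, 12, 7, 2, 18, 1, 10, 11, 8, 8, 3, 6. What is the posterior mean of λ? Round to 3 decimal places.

The Poisson likelihood adds the total count to the shape and the number of exposure periods to the rate. Here ∑xᵢ = 88 and n = 12, so shape 6.7→94.7 and rate 0.8→12.8.
E[λ | data] = 94.7/12.8 = 7.398.

Posterior mean ≈ 7.398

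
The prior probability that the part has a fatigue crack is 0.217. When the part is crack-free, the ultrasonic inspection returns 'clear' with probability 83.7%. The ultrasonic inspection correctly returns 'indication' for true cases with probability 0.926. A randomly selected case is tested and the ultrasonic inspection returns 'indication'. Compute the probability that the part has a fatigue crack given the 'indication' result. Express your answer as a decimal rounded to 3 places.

Write H for 'the part has a fatigue crack'. Prior odds H:¬H = 0.217/0.783 = 0.27714. For the 'indication' outcome, the likelihood ratio is 0.926/0.163 = 5.6810.
Posterior odds = 0.27714 × 5.6810 = 1.5744, so P(H|E) = 1.5744/(1+1.5744) = 0.612.

P(H | E) ≈ 0.612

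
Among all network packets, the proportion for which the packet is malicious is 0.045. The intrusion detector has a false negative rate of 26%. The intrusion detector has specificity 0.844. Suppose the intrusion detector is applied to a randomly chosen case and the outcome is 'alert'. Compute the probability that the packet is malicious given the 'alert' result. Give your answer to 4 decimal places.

Let H be the event that the packet is malicious. P(H) = 0.045, so P(¬H) = 0.955. With E the 'alert' result, P(E|H) = 0.74 and P(E|¬H) = 0.156.
P(E) = 0.74·0.045 + 0.156·0.955 = 0.033300 + 0.14898 = 0.18228.
By Bayes' theorem, P(H|E) = 0.033300 / 0.18228 = 0.1827.

P(H | E) ≈ 0.1827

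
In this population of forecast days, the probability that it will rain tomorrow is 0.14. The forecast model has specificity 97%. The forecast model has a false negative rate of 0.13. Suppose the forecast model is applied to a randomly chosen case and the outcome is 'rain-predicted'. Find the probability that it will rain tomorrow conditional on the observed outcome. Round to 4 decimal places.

P(H | E) ≈ 0.8252

Write H for 'it will rain tomorrow'. Prior odds H:¬H = 0.14/0.86 = 0.16279. For the 'rain-predicted' outcome, the likelihood ratio is 0.87/0.03 = 29.000.
Posterior odds = 0.16279 × 29.000 = 4.7209, so P(H|E) = 4.7209/(1+4.7209) = 0.8252.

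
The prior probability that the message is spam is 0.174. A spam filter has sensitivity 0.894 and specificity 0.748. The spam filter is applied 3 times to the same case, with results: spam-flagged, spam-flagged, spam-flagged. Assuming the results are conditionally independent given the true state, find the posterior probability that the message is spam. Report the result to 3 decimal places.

Let H be the event that the message is spam; start with P(H) = 0.174. P('spam-flagged'|H) = 0.894, P('spam-flagged'|¬H) = 0.252.
Update on result 1 ('spam-flagged'): P(H) ← 0.894·0.1740 / (0.894·0.1740 + 0.252·0.8260) = 0.15556/0.36371 = 0.4277.
Update on result 2 ('spam-flagged'): P(H) ← 0.894·0.4277 / (0.894·0.4277 + 0.252·0.5723) = 0.38236/0.52658 = 0.7261.
Update on result 3 ('spam-flagged'): P(H) ← 0.894·0.7261 / (0.894·0.7261 + 0.252·0.2739) = 0.64915/0.71817 = 0.9039.

Posterior P(H) ≈ 0.904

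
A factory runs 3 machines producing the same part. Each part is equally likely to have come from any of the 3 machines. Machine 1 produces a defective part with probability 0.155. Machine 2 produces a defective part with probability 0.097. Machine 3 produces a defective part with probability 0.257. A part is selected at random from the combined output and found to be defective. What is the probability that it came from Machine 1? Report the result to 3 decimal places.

Posterior probability ≈ 0.305

P(defective|M1) = 0.155; P(defective|M2) = 0.097; P(defective|M3) = 0.257.
Prior × likelihood for each source: 0.333333·0.155=0.05167, 0.333333·0.097=0.03233, 0.333333·0.257=0.08567. Summing gives P(defective) = 0.16967.
P(Machine 1 | defective) = 0.05167 / 0.16967 = 0.305.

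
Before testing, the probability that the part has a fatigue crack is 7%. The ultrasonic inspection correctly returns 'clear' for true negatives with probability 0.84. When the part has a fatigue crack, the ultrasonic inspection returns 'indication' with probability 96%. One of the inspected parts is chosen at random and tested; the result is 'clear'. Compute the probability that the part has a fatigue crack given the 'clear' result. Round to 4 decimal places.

Let H be the event that the part has a fatigue crack. P(H) = 0.07, so P(¬H) = 0.93. With E the 'clear' result, P(E|H) = 0.04 and P(E|¬H) = 0.84.
P(E) = 0.04·0.07 + 0.84·0.93 = 0.0028000 + 0.78120 = 0.78400.
By Bayes' theorem, P(H|E) = 0.0028000 / 0.78400 = 0.0036.

P(H | E) ≈ 0.0036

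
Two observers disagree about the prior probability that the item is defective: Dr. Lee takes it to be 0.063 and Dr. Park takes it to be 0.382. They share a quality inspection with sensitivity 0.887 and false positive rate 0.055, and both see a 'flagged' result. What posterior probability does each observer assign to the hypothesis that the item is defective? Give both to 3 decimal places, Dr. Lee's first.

Dr. Lee: 0.520; Dr. Park: 0.909

P('+'|H) = 0.887, P('+'|¬H) = 0.055.
Dr. Lee: numerator 0.887·0.063 = 0.055881; evidence = 0.055881+0.055·0.937 = 0.10742; posterior = 0.520.
Dr. Park: numerator 0.887·0.382 = 0.33883; evidence = 0.33883+0.055·0.618 = 0.37282; posterior = 0.909.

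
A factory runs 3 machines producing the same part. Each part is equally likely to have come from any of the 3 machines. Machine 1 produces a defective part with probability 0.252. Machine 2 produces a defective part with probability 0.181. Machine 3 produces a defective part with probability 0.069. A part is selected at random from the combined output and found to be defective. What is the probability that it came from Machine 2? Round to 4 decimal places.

P(defective|M1) = 0.252; P(defective|M2) = 0.181; P(defective|M3) = 0.069.
Prior × likelihood for each source: 0.333333·0.252=0.08400, 0.333333·0.181=0.06033, 0.333333·0.069=0.02300. Summing gives P(defective) = 0.16733.
P(Machine 2 | defective) = 0.06033 / 0.16733 = 0.3606.

Posterior probability ≈ 0.3606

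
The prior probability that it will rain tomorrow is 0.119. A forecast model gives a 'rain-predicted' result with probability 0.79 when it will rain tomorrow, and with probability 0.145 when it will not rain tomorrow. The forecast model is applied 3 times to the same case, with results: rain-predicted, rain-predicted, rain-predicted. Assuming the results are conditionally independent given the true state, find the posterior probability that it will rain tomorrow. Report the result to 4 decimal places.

Let H be the event that it will rain tomorrow; start with P(H) = 0.119. P('rain-predicted'|H) = 0.79, P('rain-predicted'|¬H) = 0.145.
Update on result 1 ('rain-predicted'): P(H) ← 0.79·0.1190 / (0.79·0.1190 + 0.145·0.8810) = 0.094010/0.22175 = 0.4239.
Update on result 2 ('rain-predicted'): P(H) ← 0.79·0.4239 / (0.79·0.4239 + 0.145·0.5761) = 0.33491/0.41844 = 0.8004.
Update on result 3 ('rain-predicted'): P(H) ← 0.79·0.8004 / (0.79·0.8004 + 0.145·0.1996) = 0.63230/0.66124 = 0.9562.

Posterior P(H) ≈ 0.9562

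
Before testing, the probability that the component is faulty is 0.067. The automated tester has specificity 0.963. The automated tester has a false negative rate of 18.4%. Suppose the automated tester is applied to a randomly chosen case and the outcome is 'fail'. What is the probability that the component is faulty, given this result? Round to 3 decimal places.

P(H | E) ≈ 0.613

Let H be the event that the component is faulty. P(H) = 0.067, so P(¬H) = 0.933. With E the 'fail' result, P(E|H) = 0.816 and P(E|¬H) = 0.037.
P(E) = 0.816·0.067 + 0.037·0.933 = 0.054672 + 0.034521 = 0.089193.
By Bayes' theorem, P(H|E) = 0.054672 / 0.089193 = 0.613.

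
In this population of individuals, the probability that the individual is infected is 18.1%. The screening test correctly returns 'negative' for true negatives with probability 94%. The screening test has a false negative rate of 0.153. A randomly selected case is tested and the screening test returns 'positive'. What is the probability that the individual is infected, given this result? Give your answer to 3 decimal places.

P(H | E) ≈ 0.757

Write H for 'the individual is infected'. Prior odds H:¬H = 0.181/0.819 = 0.22100. For the 'positive' outcome, the likelihood ratio is 0.847/0.06 = 14.117.
Posterior odds = 0.22100 × 14.117 = 3.1198, so P(H|E) = 3.1198/(1+3.1198) = 0.757.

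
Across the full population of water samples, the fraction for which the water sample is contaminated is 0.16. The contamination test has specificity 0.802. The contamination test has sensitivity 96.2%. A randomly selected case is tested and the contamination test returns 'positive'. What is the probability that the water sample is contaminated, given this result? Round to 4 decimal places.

Write H for 'the water sample is contaminated'. Prior odds H:¬H = 0.16/0.84 = 0.19048. For the 'positive' outcome, the likelihood ratio is 0.962/0.198 = 4.8586.
Posterior odds = 0.19048 × 4.8586 = 0.92544, so P(H|E) = 0.92544/(1+0.92544) = 0.4806.

P(H | E) ≈ 0.4806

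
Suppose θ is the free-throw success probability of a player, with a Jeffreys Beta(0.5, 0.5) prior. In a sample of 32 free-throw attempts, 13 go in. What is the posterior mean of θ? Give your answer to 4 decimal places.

Observing 13 successes and 19 failures updates Beta(0.5, 0.5) by adding the success and failure counts to the two shape parameters: α = 0.5+13 = 13.5, β = 0.5+19 = 19.5.
Posterior mean = α/(α+β) = 13.5/33 = 0.4091.

Posterior mean ≈ 0.4091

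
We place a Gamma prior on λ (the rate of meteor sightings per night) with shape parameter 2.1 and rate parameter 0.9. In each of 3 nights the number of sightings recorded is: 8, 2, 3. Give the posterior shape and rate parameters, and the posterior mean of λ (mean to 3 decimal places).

Posterior: Gamma(shape=15.1, rate=3.9); mean ≈ 3.872

The Poisson likelihood adds the total count to the shape and the number of exposure periods to the rate. Here ∑xᵢ = 13 and n = 3, so shape 2.1→15.1 and rate 0.9→3.9.
Posterior mean = shape/rate = 15.1/3.9 = 3.872.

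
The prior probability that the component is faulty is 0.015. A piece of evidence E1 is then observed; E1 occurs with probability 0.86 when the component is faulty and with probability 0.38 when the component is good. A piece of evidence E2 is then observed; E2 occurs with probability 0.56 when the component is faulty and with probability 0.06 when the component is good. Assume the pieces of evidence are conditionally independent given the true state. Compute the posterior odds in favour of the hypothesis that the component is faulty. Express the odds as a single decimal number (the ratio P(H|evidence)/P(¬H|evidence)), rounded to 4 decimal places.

Prior odds = 0.015/(1−0.015) = 0.015228. In log-odds, ln(0.015228) = -4.1846.
Add log likelihood ratios: ln(2.2632) + ln(9.3333) = 3.0504.
Posterior log-odds = -1.1342, so posterior odds = exp(-1.1342) = 0.32167.

Posterior odds ≈ 0.3217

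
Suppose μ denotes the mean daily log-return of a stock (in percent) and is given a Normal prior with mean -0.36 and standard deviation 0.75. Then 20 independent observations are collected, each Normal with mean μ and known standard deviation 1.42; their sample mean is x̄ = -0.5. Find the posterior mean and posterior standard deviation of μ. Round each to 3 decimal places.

Prior precision 1/τ₀² = 1/0.75² = 1.77778; data precision n/σ² = 20/1.42² = 9.91867.
Posterior precision = 1.77778 + 9.91867 = 11.6964, giving posterior SD = 1/√11.6964 = 0.292.
Posterior mean = (1.77778·-0.36 + 9.91867·-0.5) / 11.6964 = -0.479.

Posterior mean ≈ -0.479; posterior SD ≈ 0.292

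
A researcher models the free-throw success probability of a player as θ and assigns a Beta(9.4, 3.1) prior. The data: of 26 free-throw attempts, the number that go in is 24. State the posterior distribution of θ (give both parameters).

The binomial likelihood is conjugate to the Beta prior: with 24 successes and 2 failures, the posterior is Beta(9.4+24, 3.1+2) = Beta(33.4, 5.1).

Posterior: Beta(33.4, 5.1)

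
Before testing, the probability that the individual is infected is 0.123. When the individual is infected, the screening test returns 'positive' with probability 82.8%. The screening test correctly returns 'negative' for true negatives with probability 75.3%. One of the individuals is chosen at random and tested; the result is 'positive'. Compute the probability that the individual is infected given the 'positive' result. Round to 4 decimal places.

Write H for 'the individual is infected'. Prior odds H:¬H = 0.123/0.877 = 0.14025. For the 'positive' outcome, the likelihood ratio is 0.828/0.247 = 3.3522.
Posterior odds = 0.14025 × 3.3522 = 0.47015, so P(H|E) = 0.47015/(1+0.47015) = 0.3198.

P(H | E) ≈ 0.3198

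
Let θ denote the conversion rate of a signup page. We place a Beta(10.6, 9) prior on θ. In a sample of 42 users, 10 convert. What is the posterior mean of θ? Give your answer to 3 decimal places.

Observing 10 successes and 32 failures updates Beta(10.6, 9) by adding the success and failure counts to the two shape parameters: α = 10.6+10 = 20.6, β = 9+32 = 41.
Posterior mean = α/(α+β) = 20.6/61.6 = 0.334.

Posterior mean ≈ 0.334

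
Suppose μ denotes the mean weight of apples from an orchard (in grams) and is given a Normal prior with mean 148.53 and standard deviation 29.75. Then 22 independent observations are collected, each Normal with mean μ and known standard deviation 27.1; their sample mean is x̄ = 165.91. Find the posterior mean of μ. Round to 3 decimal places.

Posterior mean ≈ 165.278

Prior precision 1/τ₀² = 1/29.75² = 0.00112986; data precision n/σ² = 22/27.1² = 0.0299560.
Posterior precision = 0.00112986 + 0.0299560 = 0.0310859.
Posterior mean = (0.00112986·148.53 + 0.0299560·165.91) / 0.0310859 = 165.278.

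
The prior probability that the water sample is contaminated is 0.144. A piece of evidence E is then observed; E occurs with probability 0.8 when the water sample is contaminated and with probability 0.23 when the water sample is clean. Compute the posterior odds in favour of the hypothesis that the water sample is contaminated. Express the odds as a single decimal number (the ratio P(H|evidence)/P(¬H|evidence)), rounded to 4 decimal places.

Posterior odds ≈ 0.5851

Prior odds = 0.144/(1−0.144) = 0.16822.
Likelihood ratio for E = 0.8/0.23 = 3.4783.
Posterior odds = prior odds × LR = 0.58513.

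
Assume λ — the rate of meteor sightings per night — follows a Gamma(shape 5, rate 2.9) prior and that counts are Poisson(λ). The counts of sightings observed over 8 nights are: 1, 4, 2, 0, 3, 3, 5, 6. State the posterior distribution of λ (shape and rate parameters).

Total count ∑xᵢ = 24 over n = 8 nights.
Gamma is conjugate to the Poisson likelihood: posterior is Gamma(shape = 5+24 = 29, rate = 2.9+8 = 10.9).

Posterior: Gamma(shape=29, rate=10.9)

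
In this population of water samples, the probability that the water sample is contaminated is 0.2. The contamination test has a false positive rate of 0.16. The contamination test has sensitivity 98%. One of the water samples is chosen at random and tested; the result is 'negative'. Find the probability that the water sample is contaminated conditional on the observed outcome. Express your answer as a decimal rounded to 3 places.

Let H be the event that the water sample is contaminated. P(H) = 0.2, so P(¬H) = 0.8. With E the 'negative' result, P(E|H) = 0.02 and P(E|¬H) = 0.84.
P(E) = 0.02·0.2 + 0.84·0.8 = 0.0040000 + 0.67200 = 0.67600.
By Bayes' theorem, P(H|E) = 0.0040000 / 0.67600 = 0.006.

P(H | E) ≈ 0.006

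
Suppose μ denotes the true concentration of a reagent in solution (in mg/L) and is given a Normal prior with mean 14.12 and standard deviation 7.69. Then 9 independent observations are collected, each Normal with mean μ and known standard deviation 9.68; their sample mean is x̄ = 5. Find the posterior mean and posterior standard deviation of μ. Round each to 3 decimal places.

With known σ, the Normal prior is conjugate. Weight on the data is w = (n/σ²)/(n/σ² + 1/τ₀²) = 0.0960488/(0.0960488+0.0169101) = 0.85030.
Posterior mean = w·x̄ + (1−w)·μ₀ = 0.85030·5 + 0.14970·14.12 = 6.365. Posterior variance = 1/(0.0960488+0.0169101) = 8.85278, so SD = 2.975.

Posterior mean ≈ 6.365; posterior SD ≈ 2.975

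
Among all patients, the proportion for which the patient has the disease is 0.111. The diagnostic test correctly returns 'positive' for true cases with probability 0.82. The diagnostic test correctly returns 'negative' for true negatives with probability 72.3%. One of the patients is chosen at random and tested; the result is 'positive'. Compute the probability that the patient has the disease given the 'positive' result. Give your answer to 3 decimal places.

P(H | E) ≈ 0.270

Let H be the event that the patient has the disease. P(H) = 0.111, so P(¬H) = 0.889. With E the 'positive' result, P(E|H) = 0.82 and P(E|¬H) = 0.277.
P(E) = 0.82·0.111 + 0.277·0.889 = 0.091020 + 0.24625 = 0.33727.
By Bayes' theorem, P(H|E) = 0.091020 / 0.33727 = 0.270.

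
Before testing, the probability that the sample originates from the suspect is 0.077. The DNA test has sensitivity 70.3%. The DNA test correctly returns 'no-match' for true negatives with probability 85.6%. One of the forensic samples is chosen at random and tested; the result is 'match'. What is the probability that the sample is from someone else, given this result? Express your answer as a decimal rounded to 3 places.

P(¬H | E) ≈ 0.711

Let H be the event that the sample originates from the suspect. P(H) = 0.077, so P(¬H) = 0.923. With E the 'match' result, P(E|H) = 0.703 and P(E|¬H) = 0.144.
P(E) = 0.703·0.077 + 0.144·0.923 = 0.054131 + 0.13291 = 0.18704.
By Bayes' theorem, P(H|E) = 0.054131 / 0.18704 = 0.289. Hence P(¬H|E) = 1 − 0.289 = 0.711.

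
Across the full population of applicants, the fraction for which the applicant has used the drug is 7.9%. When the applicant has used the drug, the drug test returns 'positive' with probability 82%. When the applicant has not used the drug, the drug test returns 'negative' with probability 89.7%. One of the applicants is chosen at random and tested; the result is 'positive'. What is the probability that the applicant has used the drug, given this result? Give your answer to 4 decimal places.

P(H | E) ≈ 0.4058

Let H be the event that the applicant has used the drug. P(H) = 0.079, so P(¬H) = 0.921. With E the 'positive' result, P(E|H) = 0.82 and P(E|¬H) = 0.103.
P(E) = 0.82·0.079 + 0.103·0.921 = 0.064780 + 0.094863 = 0.15964.
By Bayes' theorem, P(H|E) = 0.064780 / 0.15964 = 0.4058.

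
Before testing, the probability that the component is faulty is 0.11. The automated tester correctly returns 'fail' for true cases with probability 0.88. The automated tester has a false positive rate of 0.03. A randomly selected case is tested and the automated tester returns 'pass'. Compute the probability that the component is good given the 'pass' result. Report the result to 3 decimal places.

Let H be the event that the component is faulty. P(H) = 0.11, so P(¬H) = 0.89. With E the 'pass' result, P(E|H) = 0.12 and P(E|¬H) = 0.97.
P(E) = 0.12·0.11 + 0.97·0.89 = 0.013200 + 0.86330 = 0.87650.
By Bayes' theorem, P(H|E) = 0.013200 / 0.87650 = 0.015. Hence P(¬H|E) = 1 − 0.015 = 0.985.

P(¬H | E) ≈ 0.985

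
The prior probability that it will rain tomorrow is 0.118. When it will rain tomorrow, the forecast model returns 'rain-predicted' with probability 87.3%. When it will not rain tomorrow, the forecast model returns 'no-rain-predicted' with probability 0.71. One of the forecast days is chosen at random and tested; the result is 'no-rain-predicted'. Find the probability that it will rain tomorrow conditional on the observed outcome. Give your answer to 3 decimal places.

P(H | E) ≈ 0.023

Write H for 'it will rain tomorrow'. Prior odds H:¬H = 0.118/0.882 = 0.13379. For the 'no-rain-predicted' outcome, the likelihood ratio is 0.127/0.71 = 0.17887.
Posterior odds = 0.13379 × 0.17887 = 0.023931, so P(H|E) = 0.023931/(1+0.023931) = 0.023.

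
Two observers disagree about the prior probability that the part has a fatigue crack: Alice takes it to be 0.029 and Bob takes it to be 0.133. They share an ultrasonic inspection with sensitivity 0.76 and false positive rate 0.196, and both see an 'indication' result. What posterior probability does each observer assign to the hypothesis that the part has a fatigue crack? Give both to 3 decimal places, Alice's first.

P('+'|H) = 0.76, P('+'|¬H) = 0.196.
Alice: numerator 0.76·0.029 = 0.022040; evidence = 0.022040+0.196·0.971 = 0.21236; posterior = 0.104.
Bob: numerator 0.76·0.133 = 0.10108; evidence = 0.10108+0.196·0.867 = 0.27101; posterior = 0.373.

Alice: 0.104; Bob: 0.373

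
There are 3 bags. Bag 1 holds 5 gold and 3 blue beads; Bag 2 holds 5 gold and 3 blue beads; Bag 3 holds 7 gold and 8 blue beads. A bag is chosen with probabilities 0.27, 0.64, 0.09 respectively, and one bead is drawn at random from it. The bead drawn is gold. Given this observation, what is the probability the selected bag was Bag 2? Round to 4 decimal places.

Posterior probability ≈ 0.6549

P(gold|Bag 1) = 0.625; P(gold|Bag 2) = 0.625; P(gold|Bag 3) = 0.4667.
Prior × likelihood for each source: 0.27·0.625=0.1688, 0.64·0.625=0.4000, 0.09·0.4667=0.04200. Summing gives P(gold) = 0.61075.
P(Bag 2 | gold) = 0.4000 / 0.61075 = 0.6549.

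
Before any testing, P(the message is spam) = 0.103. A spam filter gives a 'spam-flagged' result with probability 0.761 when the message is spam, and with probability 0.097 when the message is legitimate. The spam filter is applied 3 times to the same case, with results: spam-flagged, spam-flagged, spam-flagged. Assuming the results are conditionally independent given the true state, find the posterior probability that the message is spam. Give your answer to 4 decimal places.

Posterior P(H) ≈ 0.9823

With H the event that the message is spam, the joint likelihood of the observed sequence is P(data|H) = 0.761·0.761·0.761 = 0.44071 and P(data|¬H) = 0.097·0.097·0.097 = 0.00091267.
Bayes: P(H|data) = 0.103·0.44071 / (0.103·0.44071 + 0.897·0.00091267) = 0.045393/0.046212 = 0.9823.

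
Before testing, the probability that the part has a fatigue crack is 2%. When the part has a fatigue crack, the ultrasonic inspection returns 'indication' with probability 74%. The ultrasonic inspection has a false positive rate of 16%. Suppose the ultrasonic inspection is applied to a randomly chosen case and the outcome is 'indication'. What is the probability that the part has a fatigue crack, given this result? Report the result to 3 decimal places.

P(H | E) ≈ 0.086

Let H be the event that the part has a fatigue crack. P(H) = 0.02, so P(¬H) = 0.98. With E the 'indication' result, P(E|H) = 0.74 and P(E|¬H) = 0.16.
P(E) = 0.74·0.02 + 0.16·0.98 = 0.014800 + 0.15680 = 0.17160.
By Bayes' theorem, P(H|E) = 0.014800 / 0.17160 = 0.086.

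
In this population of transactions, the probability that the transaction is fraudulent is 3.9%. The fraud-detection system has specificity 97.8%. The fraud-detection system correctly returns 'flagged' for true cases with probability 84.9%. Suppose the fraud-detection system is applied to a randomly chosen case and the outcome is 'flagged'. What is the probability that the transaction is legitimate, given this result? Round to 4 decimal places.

Write H for 'the transaction is fraudulent'. Prior odds H:¬H = 0.039/0.961 = 0.040583. For the 'flagged' outcome, the likelihood ratio is 0.849/0.022 = 38.591.
Posterior odds = 0.040583 × 38.591 = 1.5661, so P(H|E) = 1.5661/(1+1.5661) = 0.6103. Then P(¬H|E) = 1 − 0.6103 = 0.3897.

P(¬H | E) ≈ 0.3897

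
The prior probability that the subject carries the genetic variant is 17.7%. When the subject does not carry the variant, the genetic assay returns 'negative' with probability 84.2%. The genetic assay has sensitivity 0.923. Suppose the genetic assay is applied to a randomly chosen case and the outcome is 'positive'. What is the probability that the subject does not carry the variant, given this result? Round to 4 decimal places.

P(¬H | E) ≈ 0.4432

Write H for 'the subject carries the genetic variant'. Prior odds H:¬H = 0.177/0.823 = 0.21507. For the 'positive' outcome, the likelihood ratio is 0.923/0.158 = 5.8418.
Posterior odds = 0.21507 × 5.8418 = 1.2564, so P(H|E) = 1.2564/(1+1.2564) = 0.5568. Then P(¬H|E) = 1 − 0.5568 = 0.4432.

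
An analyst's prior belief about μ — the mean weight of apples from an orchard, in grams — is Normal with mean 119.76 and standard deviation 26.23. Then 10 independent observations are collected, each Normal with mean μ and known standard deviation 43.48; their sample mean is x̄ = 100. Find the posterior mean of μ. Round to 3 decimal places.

Prior precision 1/τ₀² = 1/26.23² = 0.00145346; data precision n/σ² = 10/43.48² = 0.00528958.
Posterior precision = 0.00145346 + 0.00528958 = 0.00674304.
Posterior mean = (0.00145346·119.76 + 0.00528958·100) / 0.00674304 = 104.259.

Posterior mean ≈ 104.259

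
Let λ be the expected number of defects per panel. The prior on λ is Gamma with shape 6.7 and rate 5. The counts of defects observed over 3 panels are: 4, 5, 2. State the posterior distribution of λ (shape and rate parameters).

Total count ∑xᵢ = 11 over n = 3 panels.
Gamma is conjugate to the Poisson likelihood: posterior is Gamma(shape = 6.7+11 = 17.7, rate = 5+3 = 8).

Posterior: Gamma(shape=17.7, rate=8)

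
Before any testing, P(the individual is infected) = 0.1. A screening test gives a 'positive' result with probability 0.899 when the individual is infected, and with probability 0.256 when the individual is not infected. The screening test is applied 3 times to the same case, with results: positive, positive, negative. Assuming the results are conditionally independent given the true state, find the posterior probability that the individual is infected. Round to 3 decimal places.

Posterior P(H) ≈ 0.157

Let H be the event that the individual is infected; start with P(H) = 0.1. P('positive'|H) = 0.899, P('positive'|¬H) = 0.256.
Update on result 1 ('positive'): P(H) ← 0.899·0.1000 / (0.899·0.1000 + 0.256·0.9000) = 0.089900/0.32030 = 0.2807.
Update on result 2 ('positive'): P(H) ← 0.899·0.2807 / (0.899·0.2807 + 0.256·0.7193) = 0.25233/0.43647 = 0.5781.
Update on result 3 ('negative'): P(H) ← 0.101·0.5781 / (0.101·0.5781 + 0.744·0.4219) = 0.058388/0.37228 = 0.1568.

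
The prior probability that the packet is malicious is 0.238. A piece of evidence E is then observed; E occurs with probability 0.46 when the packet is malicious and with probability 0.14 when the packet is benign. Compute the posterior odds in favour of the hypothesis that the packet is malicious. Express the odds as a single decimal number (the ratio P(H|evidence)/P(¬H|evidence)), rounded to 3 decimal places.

Prior odds = 0.238/(1−0.238) = 0.31234. In log-odds, ln(0.31234) = -1.1637.
Add log likelihood ratio: ln(3.2857) = 1.1896.
Posterior log-odds = 0.025908, so posterior odds = exp(0.025908) = 1.0262.

Posterior odds ≈ 1.026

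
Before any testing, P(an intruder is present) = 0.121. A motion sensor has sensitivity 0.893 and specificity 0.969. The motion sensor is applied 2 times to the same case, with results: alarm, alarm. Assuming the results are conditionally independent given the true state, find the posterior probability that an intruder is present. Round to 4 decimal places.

Let H be the event that an intruder is present; start with P(H) = 0.121. P('alarm'|H) = 0.893, P('alarm'|¬H) = 0.031.
Update on result 1 ('alarm'): P(H) ← 0.893·0.1210 / (0.893·0.1210 + 0.031·0.8790) = 0.10805/0.13530 = 0.7986.
Update on result 2 ('alarm'): P(H) ← 0.893·0.7986 / (0.893·0.7986 + 0.031·0.2014) = 0.71316/0.71940 = 0.9913.

Posterior P(H) ≈ 0.9913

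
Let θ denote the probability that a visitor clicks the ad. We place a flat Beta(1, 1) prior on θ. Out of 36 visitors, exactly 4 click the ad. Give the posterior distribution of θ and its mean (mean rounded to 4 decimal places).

Posterior: Beta(5, 33); mean ≈ 0.1316

The binomial likelihood is conjugate to the Beta prior: with 4 successes and 32 failures, the posterior is Beta(1+4, 1+32) = Beta(5, 33).
E[θ | data] = 5/(5+33) = 0.1316.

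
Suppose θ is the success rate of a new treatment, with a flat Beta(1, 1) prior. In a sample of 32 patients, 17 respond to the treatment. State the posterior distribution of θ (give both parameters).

The binomial likelihood is conjugate to the Beta prior: with 17 successes and 15 failures, the posterior is Beta(1+17, 1+15) = Beta(18, 16).

Posterior: Beta(18, 16)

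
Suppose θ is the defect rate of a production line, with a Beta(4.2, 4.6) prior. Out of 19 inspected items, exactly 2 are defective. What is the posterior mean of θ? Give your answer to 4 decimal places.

Posterior mean ≈ 0.2230

The binomial likelihood is conjugate to the Beta prior: with 2 successes and 17 failures, the posterior is Beta(4.2+2, 4.6+17) = Beta(6.2, 21.6).
Posterior mean = α/(α+β) = 6.2/27.8 = 0.2230.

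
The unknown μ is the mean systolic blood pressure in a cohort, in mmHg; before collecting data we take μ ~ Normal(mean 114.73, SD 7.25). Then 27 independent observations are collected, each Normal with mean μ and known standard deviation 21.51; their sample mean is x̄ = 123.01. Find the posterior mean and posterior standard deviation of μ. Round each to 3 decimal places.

Prior precision 1/τ₀² = 1/7.25² = 0.0190250; data precision n/σ² = 27/21.51² = 0.0583557.
Posterior precision = 0.0190250 + 0.0583557 = 0.0773806, giving posterior SD = 1/√0.0773806 = 3.595.
Posterior mean = (0.0190250·114.73 + 0.0583557·123.01) / 0.0773806 = 120.974.

Posterior mean ≈ 120.974; posterior SD ≈ 3.595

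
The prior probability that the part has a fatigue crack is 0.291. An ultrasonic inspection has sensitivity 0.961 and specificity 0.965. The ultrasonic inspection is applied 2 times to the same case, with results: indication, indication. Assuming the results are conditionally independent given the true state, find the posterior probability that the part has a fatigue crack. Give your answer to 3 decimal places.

Let H be the event that the part has a fatigue crack; start with P(H) = 0.291. P('indication'|H) = 0.961, P('indication'|¬H) = 0.035.
Update on result 1 ('indication'): P(H) ← 0.961·0.2910 / (0.961·0.2910 + 0.035·0.7090) = 0.27965/0.30447 = 0.9185.
Update on result 2 ('indication'): P(H) ← 0.961·0.9185 / (0.961·0.9185 + 0.035·0.0815) = 0.88268/0.88553 = 0.9968.

Posterior P(H) ≈ 0.997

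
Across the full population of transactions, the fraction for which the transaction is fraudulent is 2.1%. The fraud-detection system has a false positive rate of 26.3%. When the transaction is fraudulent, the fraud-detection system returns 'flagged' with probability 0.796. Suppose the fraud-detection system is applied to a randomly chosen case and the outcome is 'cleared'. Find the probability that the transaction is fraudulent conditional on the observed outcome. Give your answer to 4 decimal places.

Let H be the event that the transaction is fraudulent. P(H) = 0.021, so P(¬H) = 0.979. With E the 'cleared' result, P(E|H) = 0.204 and P(E|¬H) = 0.737.
P(E) = 0.204·0.021 + 0.737·0.979 = 0.0042840 + 0.72152 = 0.72581.
By Bayes' theorem, P(H|E) = 0.0042840 / 0.72581 = 0.0059.

P(H | E) ≈ 0.0059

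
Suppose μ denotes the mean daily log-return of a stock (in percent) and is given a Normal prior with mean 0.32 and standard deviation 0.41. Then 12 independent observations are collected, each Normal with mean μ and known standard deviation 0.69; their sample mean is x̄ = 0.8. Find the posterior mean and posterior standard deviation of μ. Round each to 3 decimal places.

With known σ, the Normal prior is conjugate. Weight on the data is w = (n/σ²)/(n/σ² + 1/τ₀²) = 25.2048/(25.2048+5.94884) = 0.80905.
Posterior mean = w·x̄ + (1−w)·μ₀ = 0.80905·0.8 + 0.19095·0.32 = 0.708. Posterior variance = 1/(25.2048+5.94884) = 0.0320990, so SD = 0.179.

Posterior mean ≈ 0.708; posterior SD ≈ 0.179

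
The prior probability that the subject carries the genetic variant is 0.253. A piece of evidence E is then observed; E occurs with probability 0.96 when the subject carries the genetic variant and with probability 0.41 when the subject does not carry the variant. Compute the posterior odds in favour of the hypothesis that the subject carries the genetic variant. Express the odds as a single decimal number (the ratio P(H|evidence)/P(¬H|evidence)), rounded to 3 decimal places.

Posterior odds ≈ 0.793

Prior odds = 0.253/(1−0.253) = 0.33869.
Likelihood ratio for E = 0.96/0.41 = 2.3415.
Posterior odds = prior odds × LR = 0.79303.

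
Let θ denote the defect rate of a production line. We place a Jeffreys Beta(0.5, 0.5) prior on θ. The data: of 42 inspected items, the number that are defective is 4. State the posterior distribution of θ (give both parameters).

Posterior: Beta(4.5, 38.5)

Observing 4 successes and 38 failures updates Beta(0.5, 0.5) by adding the success and failure counts to the two shape parameters: α = 0.5+4 = 4.5, β = 0.5+38 = 38.5.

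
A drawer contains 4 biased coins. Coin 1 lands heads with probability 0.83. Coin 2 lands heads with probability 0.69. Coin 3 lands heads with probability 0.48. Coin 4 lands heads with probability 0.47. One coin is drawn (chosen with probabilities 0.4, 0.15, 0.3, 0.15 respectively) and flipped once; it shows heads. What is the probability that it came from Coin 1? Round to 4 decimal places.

Tabulate prior·likelihood by source: [1] prior 0.4, lik 0.83, product 0.3320; [2] prior 0.15, lik 0.69, product 0.1035; [3] prior 0.3, lik 0.48, product 0.1440; [4] prior 0.15, lik 0.47, product 0.07050.
Normalizing constant = 0.65000; the posterior for Coin 1 is its product over the sum, 0.3320/0.65000 = 0.5108.

Posterior probability ≈ 0.5108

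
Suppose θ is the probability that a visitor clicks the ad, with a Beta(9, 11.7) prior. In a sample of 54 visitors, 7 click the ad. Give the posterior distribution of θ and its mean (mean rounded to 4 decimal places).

The binomial likelihood is conjugate to the Beta prior: with 7 successes and 47 failures, the posterior is Beta(9+7, 11.7+47) = Beta(16, 58.7).
E[θ | data] = 16/(16+58.7) = 0.2142.

Posterior: Beta(16, 58.7); mean ≈ 0.2142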